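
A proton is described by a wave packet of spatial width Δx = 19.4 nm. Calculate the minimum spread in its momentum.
2.718 × 10^-27 kg·m/s

For a wave packet, the spatial width Δx and momentum spread Δp are related by the uncertainty principle:
ΔxΔp ≥ ℏ/2

The minimum momentum spread is:
Δp_min = ℏ/(2Δx)
Δp_min = (1.055e-34 J·s) / (2 × 1.940e-08 m)
Δp_min = 2.718e-27 kg·m/s

A wave packet cannot have both a well-defined position and well-defined momentum.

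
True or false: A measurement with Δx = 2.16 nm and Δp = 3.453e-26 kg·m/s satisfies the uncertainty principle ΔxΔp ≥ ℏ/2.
Yes, it satisfies the uncertainty principle.

Calculate the product ΔxΔp:
ΔxΔp = (2.160e-09 m) × (3.453e-26 kg·m/s)
ΔxΔp = 7.458e-35 J·s

Compare to the minimum allowed value ℏ/2:
ℏ/2 = 5.273e-35 J·s

Since ΔxΔp = 7.458e-35 J·s ≥ 5.273e-35 J·s = ℏ/2,
the measurement satisfies the uncertainty principle.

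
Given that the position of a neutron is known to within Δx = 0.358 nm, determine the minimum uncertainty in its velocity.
87.936 m/s

Using the Heisenberg uncertainty principle and Δp = mΔv:
ΔxΔp ≥ ℏ/2
Δx(mΔv) ≥ ℏ/2

The minimum uncertainty in velocity is:
Δv_min = ℏ/(2mΔx)
Δv_min = (1.055e-34 J·s) / (2 × 1.675e-27 kg × 3.580e-10 m)
Δv_min = 8.794e+01 m/s = 87.936 m/s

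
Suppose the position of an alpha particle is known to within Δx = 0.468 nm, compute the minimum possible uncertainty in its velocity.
16.956 m/s

Using the Heisenberg uncertainty principle and Δp = mΔv:
ΔxΔp ≥ ℏ/2
Δx(mΔv) ≥ ℏ/2

The minimum uncertainty in velocity is:
Δv_min = ℏ/(2mΔx)
Δv_min = (1.055e-34 J·s) / (2 × 6.645e-27 kg × 4.680e-10 m)
Δv_min = 1.696e+01 m/s = 16.956 m/s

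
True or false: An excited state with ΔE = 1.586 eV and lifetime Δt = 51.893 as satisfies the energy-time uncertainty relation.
No, it violates the uncertainty relation.

Calculate the product ΔEΔt:
ΔE = 1.586 eV = 2.541e-19 J
ΔEΔt = (2.541e-19 J) × (5.189e-17 s)
ΔEΔt = 1.319e-35 J·s

Compare to the minimum allowed value ℏ/2:
ℏ/2 = 5.273e-35 J·s

Since ΔEΔt = 1.319e-35 J·s < 5.273e-35 J·s = ℏ/2,
this violates the uncertainty relation.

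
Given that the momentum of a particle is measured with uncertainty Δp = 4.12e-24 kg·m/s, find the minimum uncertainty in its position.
12.798 pm

Using the Heisenberg uncertainty principle:
ΔxΔp ≥ ℏ/2

The minimum uncertainty in position is:
Δx_min = ℏ/(2Δp)
Δx_min = (1.055e-34 J·s) / (2 × 4.120e-24 kg·m/s)
Δx_min = 1.280e-11 m = 12.798 pm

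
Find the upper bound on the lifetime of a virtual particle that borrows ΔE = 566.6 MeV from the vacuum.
5.808 × 10^-25 s

Using the energy-time uncertainty principle:
ΔEΔt ≥ ℏ/2

For a virtual particle borrowing energy ΔE, the maximum lifetime is:
Δt_max = ℏ/(2ΔE)

Converting energy:
ΔE = 566.6 MeV = 9.078e-11 J

Δt_max = (1.055e-34 J·s) / (2 × 9.078e-11 J)
Δt_max = 5.808e-25 s = 5.808 × 10^-25 s

Virtual particles with higher borrowed energy exist for shorter times.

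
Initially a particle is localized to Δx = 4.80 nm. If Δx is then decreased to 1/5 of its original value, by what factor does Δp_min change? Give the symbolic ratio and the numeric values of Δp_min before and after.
Original Δp_min = 1.099 × 10^-26 kg·m/s; new Δp'_min = 5.493 × 10^-26 kg·m/s; ratio Δp'_min/Δp_min = 5.

From the uncertainty principle ΔxΔp ≥ ℏ/2, the minimum momentum uncertainty is Δp_min = ℏ/(2Δx).

Original (Δx = 4.80 nm = 4.800e-09 m):
Δp_min = (1.055e-34 J·s)/(2 × 4.800e-09 m) = 1.099e-26 kg·m/s

When Δx → (1/5)Δx:
Δp'_min = ℏ/(2 × (1/5)Δx) = 5 × ℏ/(2Δx) = 5 × Δp_min
Δp'_min = 5 × 1.099e-26 kg·m/s = 5.493e-26 kg·m/s

Since Δp_min ∝ 1/Δx, when Δx is decreased to 1/5 of its original value, Δp_min increases to 5 times its original value.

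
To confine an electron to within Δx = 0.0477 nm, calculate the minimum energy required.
4.186 eV

Localizing a particle requires giving it sufficient momentum uncertainty:

1. From uncertainty principle: Δp ≥ ℏ/(2Δx)
   Δp_min = (1.055e-34 J·s) / (2 × 4.770e-11 m)
   Δp_min = 1.105e-24 kg·m/s

2. This momentum uncertainty corresponds to kinetic energy:
   KE ≈ (Δp)²/(2m) = (1.105e-24)²/(2 × 9.109e-31 kg)
   KE = 6.707e-19 J = 4.186 eV

Tighter localization requires more energy.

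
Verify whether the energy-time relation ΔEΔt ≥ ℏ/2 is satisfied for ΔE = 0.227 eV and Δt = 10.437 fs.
Yes, it satisfies the uncertainty relation.

Calculate the product ΔEΔt:
ΔE = 0.227 eV = 3.637e-20 J
ΔEΔt = (3.637e-20 J) × (1.044e-14 s)
ΔEΔt = 3.796e-34 J·s

Compare to the minimum allowed value ℏ/2:
ℏ/2 = 5.273e-35 J·s

Since ΔEΔt = 3.796e-34 J·s ≥ 5.273e-35 J·s = ℏ/2,
this satisfies the uncertainty relation.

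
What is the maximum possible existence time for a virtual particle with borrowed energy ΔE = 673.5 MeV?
4.887 × 10^-25 s

Using the energy-time uncertainty principle:
ΔEΔt ≥ ℏ/2

For a virtual particle borrowing energy ΔE, the maximum lifetime is:
Δt_max = ℏ/(2ΔE)

Converting energy:
ΔE = 673.5 MeV = 1.079e-10 J

Δt_max = (1.055e-34 J·s) / (2 × 1.079e-10 J)
Δt_max = 4.887e-25 s = 4.887 × 10^-25 s

Virtual particles with higher borrowed energy exist for shorter times.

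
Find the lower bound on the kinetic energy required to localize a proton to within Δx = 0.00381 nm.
357.359 meV

Localizing a particle requires giving it sufficient momentum uncertainty:

1. From uncertainty principle: Δp ≥ ℏ/(2Δx)
   Δp_min = (1.055e-34 J·s) / (2 × 3.810e-12 m)
   Δp_min = 1.384e-23 kg·m/s

2. This momentum uncertainty corresponds to kinetic energy:
   KE ≈ (Δp)²/(2m) = (1.384e-23)²/(2 × 1.673e-27 kg)
   KE = 5.726e-20 J = 357.359 meV

Tighter localization requires more energy.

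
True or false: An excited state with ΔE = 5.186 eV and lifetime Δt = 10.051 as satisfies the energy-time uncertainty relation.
No, it violates the uncertainty relation.

Calculate the product ΔEΔt:
ΔE = 5.186 eV = 8.309e-19 J
ΔEΔt = (8.309e-19 J) × (1.005e-17 s)
ΔEΔt = 8.351e-36 J·s

Compare to the minimum allowed value ℏ/2:
ℏ/2 = 5.273e-35 J·s

Since ΔEΔt = 8.351e-36 J·s < 5.273e-35 J·s = ℏ/2,
this violates the uncertainty relation.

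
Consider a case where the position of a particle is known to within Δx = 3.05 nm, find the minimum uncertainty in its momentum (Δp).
1.729 × 10^-26 kg·m/s

Using the Heisenberg uncertainty principle:
ΔxΔp ≥ ℏ/2

The minimum uncertainty in momentum is:
Δp_min = ℏ/(2Δx)
Δp_min = (1.055e-34 J·s) / (2 × 3.050e-09 m)
Δp_min = 1.729e-26 kg·m/s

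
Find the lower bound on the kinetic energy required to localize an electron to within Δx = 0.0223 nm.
19.154 eV

Localizing a particle requires giving it sufficient momentum uncertainty:

1. From uncertainty principle: Δp ≥ ℏ/(2Δx)
   Δp_min = (1.055e-34 J·s) / (2 × 2.230e-11 m)
   Δp_min = 2.365e-24 kg·m/s

2. This momentum uncertainty corresponds to kinetic energy:
   KE ≈ (Δp)²/(2m) = (2.365e-24)²/(2 × 9.109e-31 kg)
   KE = 3.069e-18 J = 19.154 eV

Tighter localization requires more energy.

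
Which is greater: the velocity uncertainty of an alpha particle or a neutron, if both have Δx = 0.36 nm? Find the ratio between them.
The neutron has the larger minimum velocity uncertainty, by a ratio of 4.0.

For both particles, Δp_min = ℏ/(2Δx) = 1.465e-25 kg·m/s (same for both).

The velocity uncertainty is Δv = Δp/m:
- alpha particle: Δv = 1.465e-25 / 6.645e-27 = 2.204e+01 m/s = 22.043 m/s
- neutron: Δv = 1.465e-25 / 1.675e-27 = 8.745e+01 m/s = 87.448 m/s

Ratio: 8.745e+01 / 2.204e+01 = 4.0

The lighter particle has larger velocity uncertainty because Δv ∝ 1/m.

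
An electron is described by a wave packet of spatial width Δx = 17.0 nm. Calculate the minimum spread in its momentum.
3.102 × 10^-27 kg·m/s

For a wave packet, the spatial width Δx and momentum spread Δp are related by the uncertainty principle:
ΔxΔp ≥ ℏ/2

The minimum momentum spread is:
Δp_min = ℏ/(2Δx)
Δp_min = (1.055e-34 J·s) / (2 × 1.700e-08 m)
Δp_min = 3.102e-27 kg·m/s

A wave packet cannot have both a well-defined position and well-defined momentum.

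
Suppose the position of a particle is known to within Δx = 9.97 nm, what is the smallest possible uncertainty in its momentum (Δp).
5.289 × 10^-27 kg·m/s

Using the Heisenberg uncertainty principle:
ΔxΔp ≥ ℏ/2

The minimum uncertainty in momentum is:
Δp_min = ℏ/(2Δx)
Δp_min = (1.055e-34 J·s) / (2 × 9.970e-09 m)
Δp_min = 5.289e-27 kg·m/s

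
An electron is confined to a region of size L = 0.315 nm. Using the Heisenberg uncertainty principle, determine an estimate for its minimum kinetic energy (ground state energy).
95.994 meV

Using the uncertainty principle to estimate ground state energy:

1. The position uncertainty is approximately the confinement size:
   Δx ≈ L = 3.150e-10 m

2. From ΔxΔp ≥ ℏ/2, the minimum momentum uncertainty is:
   Δp ≈ ℏ/(2L) = 1.674e-25 kg·m/s

3. The kinetic energy is approximately:
   KE ≈ (Δp)²/(2m) = (1.674e-25)²/(2 × 9.109e-31 kg)
   KE ≈ 1.538e-20 J = 95.994 meV

This is an order-of-magnitude estimate of the ground state energy.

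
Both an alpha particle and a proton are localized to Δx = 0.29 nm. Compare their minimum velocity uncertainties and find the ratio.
The proton has the larger minimum velocity uncertainty, by a ratio of 4.0.

For both particles, Δp_min = ℏ/(2Δx) = 1.818e-25 kg·m/s (same for both).

The velocity uncertainty is Δv = Δp/m:
- alpha particle: Δv = 1.818e-25 / 6.645e-27 = 2.736e+01 m/s = 27.364 m/s
- proton: Δv = 1.818e-25 / 1.673e-27 = 1.087e+02 m/s = 108.705 m/s

Ratio: 1.087e+02 / 2.736e+01 = 4.0

The lighter particle has larger velocity uncertainty because Δv ∝ 1/m.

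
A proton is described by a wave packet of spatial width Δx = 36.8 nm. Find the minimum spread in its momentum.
1.433 × 10^-27 kg·m/s

For a wave packet, the spatial width Δx and momentum spread Δp are related by the uncertainty principle:
ΔxΔp ≥ ℏ/2

The minimum momentum spread is:
Δp_min = ℏ/(2Δx)
Δp_min = (1.055e-34 J·s) / (2 × 3.680e-08 m)
Δp_min = 1.433e-27 kg·m/s

A wave packet cannot have both a well-defined position and well-defined momentum.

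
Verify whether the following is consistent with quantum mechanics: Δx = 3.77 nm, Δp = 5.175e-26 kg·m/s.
Yes, it satisfies the uncertainty principle.

Calculate the product ΔxΔp:
ΔxΔp = (3.770e-09 m) × (5.175e-26 kg·m/s)
ΔxΔp = 1.951e-34 J·s

Compare to the minimum allowed value ℏ/2:
ℏ/2 = 5.273e-35 J·s

Since ΔxΔp = 1.951e-34 J·s ≥ 5.273e-35 J·s = ℏ/2,
the measurement satisfies the uncertainty principle.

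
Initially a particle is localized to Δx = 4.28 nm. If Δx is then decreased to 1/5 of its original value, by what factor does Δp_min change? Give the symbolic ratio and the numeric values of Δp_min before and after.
Original Δp_min = 1.232 × 10^-26 kg·m/s; new Δp'_min = 6.160 × 10^-26 kg·m/s; ratio Δp'_min/Δp_min = 5.

From the uncertainty principle ΔxΔp ≥ ℏ/2, the minimum momentum uncertainty is Δp_min = ℏ/(2Δx).

Original (Δx = 4.28 nm = 4.280e-09 m):
Δp_min = (1.055e-34 J·s)/(2 × 4.280e-09 m) = 1.232e-26 kg·m/s

When Δx → (1/5)Δx:
Δp'_min = ℏ/(2 × (1/5)Δx) = 5 × ℏ/(2Δx) = 5 × Δp_min
Δp'_min = 5 × 1.232e-26 kg·m/s = 6.160e-26 kg·m/s

Since Δp_min ∝ 1/Δx, when Δx is decreased to 1/5 of its original value, Δp_min increases to 5 times its original value.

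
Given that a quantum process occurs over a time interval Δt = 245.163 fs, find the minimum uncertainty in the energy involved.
1.342 meV

Using the energy-time uncertainty principle:
ΔEΔt ≥ ℏ/2

The minimum uncertainty in energy is:
ΔE_min = ℏ/(2Δt)
ΔE_min = (1.055e-34 J·s) / (2 × 2.452e-13 s)
ΔE_min = 2.151e-22 J = 1.342 meV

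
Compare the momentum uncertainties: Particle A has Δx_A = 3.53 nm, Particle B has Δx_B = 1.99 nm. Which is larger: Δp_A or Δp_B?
Particle B has the larger minimum momentum uncertainty, by a factor of 1.77.

For each particle, the minimum momentum uncertainty is Δp_min = ℏ/(2Δx):

Particle A: Δp_A = ℏ/(2×3.530e-09 m) = 1.494e-26 kg·m/s
Particle B: Δp_B = ℏ/(2×1.990e-09 m) = 2.650e-26 kg·m/s

Ratio: Δp_B/Δp_A = 1.77

Since Δp_min ∝ 1/Δx, the particle with smaller position uncertainty (B) has larger momentum uncertainty.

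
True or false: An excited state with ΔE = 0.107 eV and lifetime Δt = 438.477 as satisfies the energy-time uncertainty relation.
No, it violates the uncertainty relation.

Calculate the product ΔEΔt:
ΔE = 0.107 eV = 1.714e-20 J
ΔEΔt = (1.714e-20 J) × (4.385e-16 s)
ΔEΔt = 7.517e-36 J·s

Compare to the minimum allowed value ℏ/2:
ℏ/2 = 5.273e-35 J·s

Since ΔEΔt = 7.517e-36 J·s < 5.273e-35 J·s = ℏ/2,
this violates the uncertainty relation.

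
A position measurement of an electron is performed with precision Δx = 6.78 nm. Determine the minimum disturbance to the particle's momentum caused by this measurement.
7.777 × 10^-27 kg·m/s

The uncertainty principle implies that measuring position disturbs momentum:
ΔxΔp ≥ ℏ/2

When we measure position with precision Δx, we necessarily introduce a momentum uncertainty:
Δp ≥ ℏ/(2Δx)
Δp_min = (1.055e-34 J·s) / (2 × 6.780e-09 m)
Δp_min = 7.777e-27 kg·m/s

The more precisely we measure position, the greater the momentum disturbance.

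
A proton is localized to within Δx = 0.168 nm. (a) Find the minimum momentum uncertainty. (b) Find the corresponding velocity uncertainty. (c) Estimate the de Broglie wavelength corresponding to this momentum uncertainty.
(a) Δp_min = 3.139 × 10^-25 kg·m/s
(b) Δv_min = 187.646 m/s
(c) λ_dB = 2.111 nm

Step-by-step:

(a) From the uncertainty principle:
Δp_min = ℏ/(2Δx) = (1.055e-34 J·s)/(2 × 1.680e-10 m) = 3.139e-25 kg·m/s

(b) The velocity uncertainty:
Δv = Δp/m = (3.139e-25 kg·m/s)/(1.673e-27 kg) = 1.876e+02 m/s = 187.646 m/s

(c) The de Broglie wavelength for this momentum:
λ = h/p = (6.626e-34 J·s)/(3.139e-25 kg·m/s) = 2.111e-09 m = 2.111 nm

Note: The de Broglie wavelength is comparable to the localization size, as expected from wave-particle duality.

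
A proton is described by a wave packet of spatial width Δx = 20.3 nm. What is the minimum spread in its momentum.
2.597 × 10^-27 kg·m/s

For a wave packet, the spatial width Δx and momentum spread Δp are related by the uncertainty principle:
ΔxΔp ≥ ℏ/2

The minimum momentum spread is:
Δp_min = ℏ/(2Δx)
Δp_min = (1.055e-34 J·s) / (2 × 2.030e-08 m)
Δp_min = 2.597e-27 kg·m/s

A wave packet cannot have both a well-defined position and well-defined momentum.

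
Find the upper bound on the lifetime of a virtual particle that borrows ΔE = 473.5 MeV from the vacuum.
6.950 × 10^-25 s

Using the energy-time uncertainty principle:
ΔEΔt ≥ ℏ/2

For a virtual particle borrowing energy ΔE, the maximum lifetime is:
Δt_max = ℏ/(2ΔE)

Converting energy:
ΔE = 473.5 MeV = 7.586e-11 J

Δt_max = (1.055e-34 J·s) / (2 × 7.586e-11 J)
Δt_max = 6.950e-25 s = 6.950 × 10^-25 s

Virtual particles with higher borrowed energy exist for shorter times.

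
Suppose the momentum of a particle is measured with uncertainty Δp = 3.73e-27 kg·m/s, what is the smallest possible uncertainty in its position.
14.136 nm

Using the Heisenberg uncertainty principle:
ΔxΔp ≥ ℏ/2

The minimum uncertainty in position is:
Δx_min = ℏ/(2Δp)
Δx_min = (1.055e-34 J·s) / (2 × 3.730e-27 kg·m/s)
Δx_min = 1.414e-08 m = 14.136 nm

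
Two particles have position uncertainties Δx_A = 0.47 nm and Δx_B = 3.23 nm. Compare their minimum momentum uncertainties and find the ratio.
Particle A has the larger minimum momentum uncertainty, by a factor of 6.87.

For each particle, the minimum momentum uncertainty is Δp_min = ℏ/(2Δx):

Particle A: Δp_A = ℏ/(2×4.700e-10 m) = 1.122e-25 kg·m/s
Particle B: Δp_B = ℏ/(2×3.230e-09 m) = 1.632e-26 kg·m/s

Ratio: Δp_A/Δp_B = 6.87

Since Δp_min ∝ 1/Δx, the particle with smaller position uncertainty (A) has larger momentum uncertainty.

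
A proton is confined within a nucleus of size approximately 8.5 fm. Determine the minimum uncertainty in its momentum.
6.203 × 10^-21 kg·m/s

Using the Heisenberg uncertainty principle:
ΔxΔp ≥ ℏ/2

With Δx ≈ L = 8.500e-15 m (the confinement size):
Δp_min = ℏ/(2Δx)
Δp_min = (1.055e-34 J·s) / (2 × 8.500e-15 m)
Δp_min = 6.203e-21 kg·m/s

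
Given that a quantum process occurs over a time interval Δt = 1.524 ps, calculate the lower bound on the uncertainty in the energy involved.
215.949 μeV

Using the energy-time uncertainty principle:
ΔEΔt ≥ ℏ/2

The minimum uncertainty in energy is:
ΔE_min = ℏ/(2Δt)
ΔE_min = (1.055e-34 J·s) / (2 × 1.524e-12 s)
ΔE_min = 3.460e-23 J = 215.949 μeV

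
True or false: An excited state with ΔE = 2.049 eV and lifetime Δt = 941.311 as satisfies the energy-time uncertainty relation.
Yes, it satisfies the uncertainty relation.

Calculate the product ΔEΔt:
ΔE = 2.049 eV = 3.283e-19 J
ΔEΔt = (3.283e-19 J) × (9.413e-16 s)
ΔEΔt = 3.090e-34 J·s

Compare to the minimum allowed value ℏ/2:
ℏ/2 = 5.273e-35 J·s

Since ΔEΔt = 3.090e-34 J·s ≥ 5.273e-35 J·s = ℏ/2,
this satisfies the uncertainty relation.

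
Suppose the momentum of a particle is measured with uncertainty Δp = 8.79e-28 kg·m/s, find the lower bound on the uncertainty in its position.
59.987 nm

Using the Heisenberg uncertainty principle:
ΔxΔp ≥ ℏ/2

The minimum uncertainty in position is:
Δx_min = ℏ/(2Δp)
Δx_min = (1.055e-34 J·s) / (2 × 8.790e-28 kg·m/s)
Δx_min = 5.999e-08 m = 59.987 nm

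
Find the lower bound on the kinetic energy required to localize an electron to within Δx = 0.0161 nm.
36.746 eV

Localizing a particle requires giving it sufficient momentum uncertainty:

1. From uncertainty principle: Δp ≥ ℏ/(2Δx)
   Δp_min = (1.055e-34 J·s) / (2 × 1.610e-11 m)
   Δp_min = 3.275e-24 kg·m/s

2. This momentum uncertainty corresponds to kinetic energy:
   KE ≈ (Δp)²/(2m) = (3.275e-24)²/(2 × 9.109e-31 kg)
   KE = 5.887e-18 J = 36.746 eV

Tighter localization requires more energy.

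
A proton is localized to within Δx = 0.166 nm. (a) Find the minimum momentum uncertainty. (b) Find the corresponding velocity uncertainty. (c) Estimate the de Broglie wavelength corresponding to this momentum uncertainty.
(a) Δp_min = 3.176 × 10^-25 kg·m/s
(b) Δv_min = 189.907 m/s
(c) λ_dB = 2.086 nm

Step-by-step:

(a) From the uncertainty principle:
Δp_min = ℏ/(2Δx) = (1.055e-34 J·s)/(2 × 1.660e-10 m) = 3.176e-25 kg·m/s

(b) The velocity uncertainty:
Δv = Δp/m = (3.176e-25 kg·m/s)/(1.673e-27 kg) = 1.899e+02 m/s = 189.907 m/s

(c) The de Broglie wavelength for this momentum:
λ = h/p = (6.626e-34 J·s)/(3.176e-25 kg·m/s) = 2.086e-09 m = 2.086 nm

Note: The de Broglie wavelength is comparable to the localization size, as expected from wave-particle duality.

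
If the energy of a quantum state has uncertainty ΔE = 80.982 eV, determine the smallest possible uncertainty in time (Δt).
4.064 as

Using the energy-time uncertainty principle:
ΔEΔt ≥ ℏ/2

The minimum uncertainty in time is:
Δt_min = ℏ/(2ΔE)
Δt_min = (1.055e-34 J·s) / (2 × 1.297e-17 J)
Δt_min = 4.064e-18 s = 4.064 as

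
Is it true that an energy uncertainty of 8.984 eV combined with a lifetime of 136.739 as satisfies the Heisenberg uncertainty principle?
Yes, it satisfies the uncertainty relation.

Calculate the product ΔEΔt:
ΔE = 8.984 eV = 1.439e-18 J
ΔEΔt = (1.439e-18 J) × (1.367e-16 s)
ΔEΔt = 1.968e-34 J·s

Compare to the minimum allowed value ℏ/2:
ℏ/2 = 5.273e-35 J·s

Since ΔEΔt = 1.968e-34 J·s ≥ 5.273e-35 J·s = ℏ/2,
this satisfies the uncertainty relation.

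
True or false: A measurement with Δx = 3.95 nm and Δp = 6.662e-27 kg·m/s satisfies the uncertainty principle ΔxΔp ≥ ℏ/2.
No, it violates the uncertainty principle (impossible measurement).

Calculate the product ΔxΔp:
ΔxΔp = (3.950e-09 m) × (6.662e-27 kg·m/s)
ΔxΔp = 2.631e-35 J·s

Compare to the minimum allowed value ℏ/2:
ℏ/2 = 5.273e-35 J·s

Since ΔxΔp = 2.631e-35 J·s < 5.273e-35 J·s = ℏ/2,
the measurement violates the uncertainty principle.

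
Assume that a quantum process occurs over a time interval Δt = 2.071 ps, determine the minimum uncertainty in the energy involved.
158.912 μeV

Using the energy-time uncertainty principle:
ΔEΔt ≥ ℏ/2

The minimum uncertainty in energy is:
ΔE_min = ℏ/(2Δt)
ΔE_min = (1.055e-34 J·s) / (2 × 2.071e-12 s)
ΔE_min = 2.546e-23 J = 158.912 μeV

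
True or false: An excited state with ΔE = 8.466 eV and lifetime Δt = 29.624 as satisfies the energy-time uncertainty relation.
No, it violates the uncertainty relation.

Calculate the product ΔEΔt:
ΔE = 8.466 eV = 1.356e-18 J
ΔEΔt = (1.356e-18 J) × (2.962e-17 s)
ΔEΔt = 4.018e-35 J·s

Compare to the minimum allowed value ℏ/2:
ℏ/2 = 5.273e-35 J·s

Since ΔEΔt = 4.018e-35 J·s < 5.273e-35 J·s = ℏ/2,
this violates the uncertainty relation.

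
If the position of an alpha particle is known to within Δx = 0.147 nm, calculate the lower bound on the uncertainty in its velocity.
53.983 m/s

Using the Heisenberg uncertainty principle and Δp = mΔv:
ΔxΔp ≥ ℏ/2
Δx(mΔv) ≥ ℏ/2

The minimum uncertainty in velocity is:
Δv_min = ℏ/(2mΔx)
Δv_min = (1.055e-34 J·s) / (2 × 6.645e-27 kg × 1.470e-10 m)
Δv_min = 5.398e+01 m/s = 53.983 m/s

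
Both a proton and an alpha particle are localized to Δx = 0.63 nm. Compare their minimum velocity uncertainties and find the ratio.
The proton has the larger minimum velocity uncertainty, by a ratio of 4.0.

For both particles, Δp_min = ℏ/(2Δx) = 8.370e-26 kg·m/s (same for both).

The velocity uncertainty is Δv = Δp/m:
- proton: Δv = 8.370e-26 / 1.673e-27 = 5.004e+01 m/s = 50.039 m/s
- alpha particle: Δv = 8.370e-26 / 6.645e-27 = 1.260e+01 m/s = 12.596 m/s

Ratio: 5.004e+01 / 1.260e+01 = 4.0

The lighter particle has larger velocity uncertainty because Δv ∝ 1/m.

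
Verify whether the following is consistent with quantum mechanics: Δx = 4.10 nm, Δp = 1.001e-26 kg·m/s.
No, it violates the uncertainty principle (impossible measurement).

Calculate the product ΔxΔp:
ΔxΔp = (4.100e-09 m) × (1.001e-26 kg·m/s)
ΔxΔp = 4.104e-35 J·s

Compare to the minimum allowed value ℏ/2:
ℏ/2 = 5.273e-35 J·s

Since ΔxΔp = 4.104e-35 J·s < 5.273e-35 J·s = ℏ/2,
the measurement violates the uncertainty principle.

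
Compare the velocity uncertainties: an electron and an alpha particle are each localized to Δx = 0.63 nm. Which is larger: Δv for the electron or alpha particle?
The electron has the larger minimum velocity uncertainty, by a ratio of 7294.3.

For both particles, Δp_min = ℏ/(2Δx) = 8.370e-26 kg·m/s (same for both).

The velocity uncertainty is Δv = Δp/m:
- electron: Δv = 8.370e-26 / 9.109e-31 = 9.188e+04 m/s = 91.879 km/s
- alpha particle: Δv = 8.370e-26 / 6.645e-27 = 1.260e+01 m/s = 12.596 m/s

Ratio: 9.188e+04 / 1.260e+01 = 7294.3

The lighter particle has larger velocity uncertainty because Δv ∝ 1/m.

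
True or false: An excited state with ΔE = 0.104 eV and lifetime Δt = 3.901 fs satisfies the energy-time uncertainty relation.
Yes, it satisfies the uncertainty relation.

Calculate the product ΔEΔt:
ΔE = 0.104 eV = 1.666e-20 J
ΔEΔt = (1.666e-20 J) × (3.901e-15 s)
ΔEΔt = 6.500e-35 J·s

Compare to the minimum allowed value ℏ/2:
ℏ/2 = 5.273e-35 J·s

Since ΔEΔt = 6.500e-35 J·s ≥ 5.273e-35 J·s = ℏ/2,
this satisfies the uncertainty relation.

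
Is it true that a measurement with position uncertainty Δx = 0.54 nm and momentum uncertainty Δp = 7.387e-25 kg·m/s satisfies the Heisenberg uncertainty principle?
Yes, it satisfies the uncertainty principle.

Calculate the product ΔxΔp:
ΔxΔp = (5.400e-10 m) × (7.387e-25 kg·m/s)
ΔxΔp = 3.989e-34 J·s

Compare to the minimum allowed value ℏ/2:
ℏ/2 = 5.273e-35 J·s

Since ΔxΔp = 3.989e-34 J·s ≥ 5.273e-35 J·s = ℏ/2,
the measurement satisfies the uncertainty principle.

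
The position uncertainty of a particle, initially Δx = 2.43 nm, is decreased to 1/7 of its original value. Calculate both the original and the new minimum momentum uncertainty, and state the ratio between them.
Original Δp_min = 2.170 × 10^-26 kg·m/s; new Δp'_min = 1.519 × 10^-25 kg·m/s; ratio Δp'_min/Δp_min = 7.

From the uncertainty principle ΔxΔp ≥ ℏ/2, the minimum momentum uncertainty is Δp_min = ℏ/(2Δx).

Original (Δx = 2.43 nm = 2.430e-09 m):
Δp_min = (1.055e-34 J·s)/(2 × 2.430e-09 m) = 2.170e-26 kg·m/s

When Δx → (1/7)Δx:
Δp'_min = ℏ/(2 × (1/7)Δx) = 7 × ℏ/(2Δx) = 7 × Δp_min
Δp'_min = 7 × 2.170e-26 kg·m/s = 1.519e-25 kg·m/s

Since Δp_min ∝ 1/Δx, when Δx is decreased to 1/7 of its original value, Δp_min increases to 7 times its original value.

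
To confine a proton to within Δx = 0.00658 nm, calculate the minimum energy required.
119.813 meV

Localizing a particle requires giving it sufficient momentum uncertainty:

1. From uncertainty principle: Δp ≥ ℏ/(2Δx)
   Δp_min = (1.055e-34 J·s) / (2 × 6.580e-12 m)
   Δp_min = 8.013e-24 kg·m/s

2. This momentum uncertainty corresponds to kinetic energy:
   KE ≈ (Δp)²/(2m) = (8.013e-24)²/(2 × 1.673e-27 kg)
   KE = 1.920e-20 J = 119.813 meV

Tighter localization requires more energy.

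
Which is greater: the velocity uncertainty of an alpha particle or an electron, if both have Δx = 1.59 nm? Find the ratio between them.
The electron has the larger minimum velocity uncertainty, by a ratio of 7294.3.

For both particles, Δp_min = ℏ/(2Δx) = 3.316e-26 kg·m/s (same for both).

The velocity uncertainty is Δv = Δp/m:
- alpha particle: Δv = 3.316e-26 / 6.645e-27 = 4.991e+00 m/s = 4.991 m/s
- electron: Δv = 3.316e-26 / 9.109e-31 = 3.640e+04 m/s = 36.405 km/s

Ratio: 3.640e+04 / 4.991e+00 = 7294.3

The lighter particle has larger velocity uncertainty because Δv ∝ 1/m.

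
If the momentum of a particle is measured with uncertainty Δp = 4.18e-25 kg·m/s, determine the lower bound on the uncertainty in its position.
126.145 pm

Using the Heisenberg uncertainty principle:
ΔxΔp ≥ ℏ/2

The minimum uncertainty in position is:
Δx_min = ℏ/(2Δp)
Δx_min = (1.055e-34 J·s) / (2 × 4.180e-25 kg·m/s)
Δx_min = 1.261e-10 m = 126.145 pm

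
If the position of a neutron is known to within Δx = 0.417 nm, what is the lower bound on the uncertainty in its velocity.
75.494 m/s

Using the Heisenberg uncertainty principle and Δp = mΔv:
ΔxΔp ≥ ℏ/2
Δx(mΔv) ≥ ℏ/2

The minimum uncertainty in velocity is:
Δv_min = ℏ/(2mΔx)
Δv_min = (1.055e-34 J·s) / (2 × 1.675e-27 kg × 4.170e-10 m)
Δv_min = 7.549e+01 m/s = 75.494 m/s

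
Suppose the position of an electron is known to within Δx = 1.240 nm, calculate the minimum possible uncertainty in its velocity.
46.680 km/s

Using the Heisenberg uncertainty principle and Δp = mΔv:
ΔxΔp ≥ ℏ/2
Δx(mΔv) ≥ ℏ/2

The minimum uncertainty in velocity is:
Δv_min = ℏ/(2mΔx)
Δv_min = (1.055e-34 J·s) / (2 × 9.109e-31 kg × 1.240e-09 m)
Δv_min = 4.668e+04 m/s = 46.680 km/s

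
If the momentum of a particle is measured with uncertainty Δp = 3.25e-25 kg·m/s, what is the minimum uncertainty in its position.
162.242 pm

Using the Heisenberg uncertainty principle:
ΔxΔp ≥ ℏ/2

The minimum uncertainty in position is:
Δx_min = ℏ/(2Δp)
Δx_min = (1.055e-34 J·s) / (2 × 3.250e-25 kg·m/s)
Δx_min = 1.622e-10 m = 162.242 pm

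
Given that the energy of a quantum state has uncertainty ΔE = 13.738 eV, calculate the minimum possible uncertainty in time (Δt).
23.956 as

Using the energy-time uncertainty principle:
ΔEΔt ≥ ℏ/2

The minimum uncertainty in time is:
Δt_min = ℏ/(2ΔE)
Δt_min = (1.055e-34 J·s) / (2 × 2.201e-18 J)
Δt_min = 2.396e-17 s = 23.956 as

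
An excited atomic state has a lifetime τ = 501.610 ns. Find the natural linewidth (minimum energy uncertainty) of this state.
656.099 peV

Using the energy-time uncertainty principle:
ΔEΔt ≥ ℏ/2

The lifetime τ represents the time uncertainty Δt.
The natural linewidth (minimum energy uncertainty) is:

ΔE = ℏ/(2τ)
ΔE = (1.055e-34 J·s) / (2 × 5.016e-07 s)
ΔE = 1.051e-28 J = 656.099 peV

This natural linewidth limits the precision of spectroscopic measurements.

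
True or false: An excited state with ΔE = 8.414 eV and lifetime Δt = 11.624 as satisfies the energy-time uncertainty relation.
No, it violates the uncertainty relation.

Calculate the product ΔEΔt:
ΔE = 8.414 eV = 1.348e-18 J
ΔEΔt = (1.348e-18 J) × (1.162e-17 s)
ΔEΔt = 1.567e-35 J·s

Compare to the minimum allowed value ℏ/2:
ℏ/2 = 5.273e-35 J·s

Since ΔEΔt = 1.567e-35 J·s < 5.273e-35 J·s = ℏ/2,
this violates the uncertainty relation.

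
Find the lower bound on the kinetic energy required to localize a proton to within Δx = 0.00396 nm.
330.799 meV

Localizing a particle requires giving it sufficient momentum uncertainty:

1. From uncertainty principle: Δp ≥ ℏ/(2Δx)
   Δp_min = (1.055e-34 J·s) / (2 × 3.960e-12 m)
   Δp_min = 1.332e-23 kg·m/s

2. This momentum uncertainty corresponds to kinetic energy:
   KE ≈ (Δp)²/(2m) = (1.332e-23)²/(2 × 1.673e-27 kg)
   KE = 5.300e-20 J = 330.799 meV

Tighter localization requires more energy.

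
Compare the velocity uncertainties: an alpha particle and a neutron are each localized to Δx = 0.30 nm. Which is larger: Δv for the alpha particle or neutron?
The neutron has the larger minimum velocity uncertainty, by a ratio of 4.0.

For both particles, Δp_min = ℏ/(2Δx) = 1.758e-25 kg·m/s (same for both).

The velocity uncertainty is Δv = Δp/m:
- alpha particle: Δv = 1.758e-25 / 6.645e-27 = 2.645e+01 m/s = 26.452 m/s
- neutron: Δv = 1.758e-25 / 1.675e-27 = 1.049e+02 m/s = 104.937 m/s

Ratio: 1.049e+02 / 2.645e+01 = 4.0

The lighter particle has larger velocity uncertainty because Δv ∝ 1/m.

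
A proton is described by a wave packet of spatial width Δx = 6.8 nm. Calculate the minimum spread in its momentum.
7.754 × 10^-27 kg·m/s

For a wave packet, the spatial width Δx and momentum spread Δp are related by the uncertainty principle:
ΔxΔp ≥ ℏ/2

The minimum momentum spread is:
Δp_min = ℏ/(2Δx)
Δp_min = (1.055e-34 J·s) / (2 × 6.800e-09 m)
Δp_min = 7.754e-27 kg·m/s

A wave packet cannot have both a well-defined position and well-defined momentum.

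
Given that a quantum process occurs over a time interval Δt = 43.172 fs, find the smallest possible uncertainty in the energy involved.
7.623 meV

Using the energy-time uncertainty principle:
ΔEΔt ≥ ℏ/2

The minimum uncertainty in energy is:
ΔE_min = ℏ/(2Δt)
ΔE_min = (1.055e-34 J·s) / (2 × 4.317e-14 s)
ΔE_min = 1.221e-21 J = 7.623 meV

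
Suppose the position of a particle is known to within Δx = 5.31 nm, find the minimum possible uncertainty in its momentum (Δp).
9.930 × 10^-27 kg·m/s

Using the Heisenberg uncertainty principle:
ΔxΔp ≥ ℏ/2

The minimum uncertainty in momentum is:
Δp_min = ℏ/(2Δx)
Δp_min = (1.055e-34 J·s) / (2 × 5.310e-09 m)
Δp_min = 9.930e-27 kg·m/s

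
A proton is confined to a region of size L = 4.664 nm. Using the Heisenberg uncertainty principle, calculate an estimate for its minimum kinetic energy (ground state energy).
238.472 neV

Using the uncertainty principle to estimate ground state energy:

1. The position uncertainty is approximately the confinement size:
   Δx ≈ L = 4.664e-09 m

2. From ΔxΔp ≥ ℏ/2, the minimum momentum uncertainty is:
   Δp ≈ ℏ/(2L) = 1.131e-26 kg·m/s

3. The kinetic energy is approximately:
   KE ≈ (Δp)²/(2m) = (1.131e-26)²/(2 × 1.673e-27 kg)
   KE ≈ 3.821e-26 J = 238.472 neV

This is an order-of-magnitude estimate of the ground state energy.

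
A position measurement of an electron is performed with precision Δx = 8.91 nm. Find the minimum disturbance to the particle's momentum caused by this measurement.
5.918 × 10^-27 kg·m/s

The uncertainty principle implies that measuring position disturbs momentum:
ΔxΔp ≥ ℏ/2

When we measure position with precision Δx, we necessarily introduce a momentum uncertainty:
Δp ≥ ℏ/(2Δx)
Δp_min = (1.055e-34 J·s) / (2 × 8.910e-09 m)
Δp_min = 5.918e-27 kg·m/s

The more precisely we measure position, the greater the momentum disturbance.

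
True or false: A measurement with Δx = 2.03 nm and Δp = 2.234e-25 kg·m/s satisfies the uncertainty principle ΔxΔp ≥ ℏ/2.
Yes, it satisfies the uncertainty principle.

Calculate the product ΔxΔp:
ΔxΔp = (2.030e-09 m) × (2.234e-25 kg·m/s)
ΔxΔp = 4.535e-34 J·s

Compare to the minimum allowed value ℏ/2:
ℏ/2 = 5.273e-35 J·s

Since ΔxΔp = 4.535e-34 J·s ≥ 5.273e-35 J·s = ℏ/2,
the measurement satisfies the uncertainty principle.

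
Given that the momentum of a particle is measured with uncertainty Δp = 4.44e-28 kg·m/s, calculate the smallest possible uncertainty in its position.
118.758 nm

Using the Heisenberg uncertainty principle:
ΔxΔp ≥ ℏ/2

The minimum uncertainty in position is:
Δx_min = ℏ/(2Δp)
Δx_min = (1.055e-34 J·s) / (2 × 4.440e-28 kg·m/s)
Δx_min = 1.188e-07 m = 118.758 nm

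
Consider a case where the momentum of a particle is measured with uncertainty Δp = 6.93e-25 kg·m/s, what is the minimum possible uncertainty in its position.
76.087 pm

Using the Heisenberg uncertainty principle:
ΔxΔp ≥ ℏ/2

The minimum uncertainty in position is:
Δx_min = ℏ/(2Δp)
Δx_min = (1.055e-34 J·s) / (2 × 6.930e-25 kg·m/s)
Δx_min = 7.609e-11 m = 76.087 pm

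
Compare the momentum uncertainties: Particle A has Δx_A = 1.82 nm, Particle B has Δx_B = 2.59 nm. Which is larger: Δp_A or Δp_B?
Particle A has the larger minimum momentum uncertainty, by a factor of 1.42.

For each particle, the minimum momentum uncertainty is Δp_min = ℏ/(2Δx):

Particle A: Δp_A = ℏ/(2×1.820e-09 m) = 2.897e-26 kg·m/s
Particle B: Δp_B = ℏ/(2×2.590e-09 m) = 2.036e-26 kg·m/s

Ratio: Δp_A/Δp_B = 1.42

Since Δp_min ∝ 1/Δx, the particle with smaller position uncertainty (A) has larger momentum uncertainty.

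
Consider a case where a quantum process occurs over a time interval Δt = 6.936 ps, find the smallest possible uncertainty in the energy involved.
47.449 μeV

Using the energy-time uncertainty principle:
ΔEΔt ≥ ℏ/2

The minimum uncertainty in energy is:
ΔE_min = ℏ/(2Δt)
ΔE_min = (1.055e-34 J·s) / (2 × 6.936e-12 s)
ΔE_min = 7.602e-24 J = 47.449 μeV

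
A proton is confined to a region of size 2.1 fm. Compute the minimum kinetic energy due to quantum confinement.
1.176 MeV

Using the uncertainty principle:

1. Position uncertainty: Δx ≈ 2.100e-15 m
2. Minimum momentum uncertainty: Δp = ℏ/(2Δx) = 2.511e-20 kg·m/s
3. Minimum kinetic energy:
   KE = (Δp)²/(2m) = (2.511e-20)²/(2 × 1.673e-27 kg)
   KE = 1.885e-13 J = 1.176 MeV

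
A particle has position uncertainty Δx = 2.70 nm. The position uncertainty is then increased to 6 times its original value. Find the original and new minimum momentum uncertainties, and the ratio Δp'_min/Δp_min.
Original Δp_min = 1.953 × 10^-26 kg·m/s; new Δp'_min = 3.255 × 10^-27 kg·m/s; ratio Δp'_min/Δp_min = 1/6.

From the uncertainty principle ΔxΔp ≥ ℏ/2, the minimum momentum uncertainty is Δp_min = ℏ/(2Δx).

Original (Δx = 2.70 nm = 2.700e-09 m):
Δp_min = (1.055e-34 J·s)/(2 × 2.700e-09 m) = 1.953e-26 kg·m/s

When Δx → 6Δx:
Δp'_min = ℏ/(2 × 6Δx) = (1/6) × ℏ/(2Δx) = (1/6) × Δp_min
Δp'_min = 1/6 × 1.953e-26 kg·m/s = 3.255e-27 kg·m/s

Since Δp_min ∝ 1/Δx, when Δx is increased to 6 times its original value, Δp_min decreases to 1/6 of its original value.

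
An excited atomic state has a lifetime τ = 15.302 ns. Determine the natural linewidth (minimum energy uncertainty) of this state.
21.507 neV

Using the energy-time uncertainty principle:
ΔEΔt ≥ ℏ/2

The lifetime τ represents the time uncertainty Δt.
The natural linewidth (minimum energy uncertainty) is:

ΔE = ℏ/(2τ)
ΔE = (1.055e-34 J·s) / (2 × 1.530e-08 s)
ΔE = 3.446e-27 J = 21.507 neV

This natural linewidth limits the precision of spectroscopic measurements.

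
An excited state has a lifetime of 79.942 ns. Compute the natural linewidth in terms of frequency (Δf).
995.440 kHz

Using the energy-time uncertainty principle and E = hf:
ΔEΔt ≥ ℏ/2
hΔf·Δt ≥ ℏ/2

The minimum frequency uncertainty is:
Δf = ℏ/(2hτ) = 1/(4πτ)
Δf = 1/(4π × 7.994e-08 s)
Δf = 9.954e+05 Hz = 995.440 kHz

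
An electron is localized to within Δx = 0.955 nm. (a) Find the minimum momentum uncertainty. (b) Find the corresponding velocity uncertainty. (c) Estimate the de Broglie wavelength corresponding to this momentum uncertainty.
(a) Δp_min = 5.521 × 10^-26 kg·m/s
(b) Δv_min = 60.611 km/s
(c) λ_dB = 12.001 nm

Step-by-step:

(a) From the uncertainty principle:
Δp_min = ℏ/(2Δx) = (1.055e-34 J·s)/(2 × 9.550e-10 m) = 5.521e-26 kg·m/s

(b) The velocity uncertainty:
Δv = Δp/m = (5.521e-26 kg·m/s)/(9.109e-31 kg) = 6.061e+04 m/s = 60.611 km/s

(c) The de Broglie wavelength for this momentum:
λ = h/p = (6.626e-34 J·s)/(5.521e-26 kg·m/s) = 1.200e-08 m = 12.001 nm

Note: The de Broglie wavelength is comparable to the localization size, as expected from wave-particle duality.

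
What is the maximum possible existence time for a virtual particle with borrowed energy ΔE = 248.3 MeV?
1.325 ys

Using the energy-time uncertainty principle:
ΔEΔt ≥ ℏ/2

For a virtual particle borrowing energy ΔE, the maximum lifetime is:
Δt_max = ℏ/(2ΔE)

Converting energy:
ΔE = 248.3 MeV = 3.978e-11 J

Δt_max = (1.055e-34 J·s) / (2 × 3.978e-11 J)
Δt_max = 1.325e-24 s = 1.325 ys

Virtual particles with higher borrowed energy exist for shorter times.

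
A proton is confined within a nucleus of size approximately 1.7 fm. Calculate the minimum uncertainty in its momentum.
3.102 × 10^-20 kg·m/s

Using the Heisenberg uncertainty principle:
ΔxΔp ≥ ℏ/2

With Δx ≈ L = 1.700e-15 m (the confinement size):
Δp_min = ℏ/(2Δx)
Δp_min = (1.055e-34 J·s) / (2 × 1.700e-15 m)
Δp_min = 3.102e-20 kg·m/s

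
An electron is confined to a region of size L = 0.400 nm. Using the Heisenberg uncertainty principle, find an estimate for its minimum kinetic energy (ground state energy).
59.531 meV

Using the uncertainty principle to estimate ground state energy:

1. The position uncertainty is approximately the confinement size:
   Δx ≈ L = 4.000e-10 m

2. From ΔxΔp ≥ ℏ/2, the minimum momentum uncertainty is:
   Δp ≈ ℏ/(2L) = 1.318e-25 kg·m/s

3. The kinetic energy is approximately:
   KE ≈ (Δp)²/(2m) = (1.318e-25)²/(2 × 9.109e-31 kg)
   KE ≈ 9.538e-21 J = 59.531 meV

This is an order-of-magnitude estimate of the ground state energy.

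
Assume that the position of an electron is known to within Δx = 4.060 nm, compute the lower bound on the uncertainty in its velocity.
14.257 km/s

Using the Heisenberg uncertainty principle and Δp = mΔv:
ΔxΔp ≥ ℏ/2
Δx(mΔv) ≥ ℏ/2

The minimum uncertainty in velocity is:
Δv_min = ℏ/(2mΔx)
Δv_min = (1.055e-34 J·s) / (2 × 9.109e-31 kg × 4.060e-09 m)
Δv_min = 1.426e+04 m/s = 14.257 km/s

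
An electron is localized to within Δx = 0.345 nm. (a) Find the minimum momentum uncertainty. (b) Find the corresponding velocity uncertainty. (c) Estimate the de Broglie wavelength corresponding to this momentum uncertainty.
(a) Δp_min = 1.528 × 10^-25 kg·m/s
(b) Δv_min = 167.779 km/s
(c) λ_dB = 4.335 nm

Step-by-step:

(a) From the uncertainty principle:
Δp_min = ℏ/(2Δx) = (1.055e-34 J·s)/(2 × 3.450e-10 m) = 1.528e-25 kg·m/s

(b) The velocity uncertainty:
Δv = Δp/m = (1.528e-25 kg·m/s)/(9.109e-31 kg) = 1.678e+05 m/s = 167.779 km/s

(c) The de Broglie wavelength for this momentum:
λ = h/p = (6.626e-34 J·s)/(1.528e-25 kg·m/s) = 4.335e-09 m = 4.335 nm

Note: The de Broglie wavelength is comparable to the localization size, as expected from wave-particle duality.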